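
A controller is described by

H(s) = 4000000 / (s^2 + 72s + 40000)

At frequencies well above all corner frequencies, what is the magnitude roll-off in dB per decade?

-40 dB/decade

Each pole contributes −20 dB/decade at high frequency; each zero contributes +20 dB/decade.
Net: 0 zero(s) − 2 pole(s) → -40 dB/decade.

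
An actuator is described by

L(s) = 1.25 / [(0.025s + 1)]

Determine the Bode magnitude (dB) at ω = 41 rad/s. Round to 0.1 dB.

-1.2 dB

At ω = 41 rad/s:
pole (1 + j41·0.025) = 1 + j1.025 → |·| ≈ 1.432, ∠ ≈ 45.71°
|L| = 1.25 · 1 / (1.432) ≈ 0.87291
Gain = 20 log₁₀(0.87291) ≈ -1.18 dB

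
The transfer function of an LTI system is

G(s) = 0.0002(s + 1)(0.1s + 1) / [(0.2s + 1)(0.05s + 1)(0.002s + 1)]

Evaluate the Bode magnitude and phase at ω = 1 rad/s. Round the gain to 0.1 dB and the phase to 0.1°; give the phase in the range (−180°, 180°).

-71.1 dB, 36.4°

At ω = 1 rad/s:
zero (1 + j1·1) = 1 + j1 → |·| ≈ 1.4142, ∠ ≈ 45.00°
zero (1 + j1·0.1) = 1 + j0.1 → |·| ≈ 1.005, ∠ ≈ 5.71°
pole (1 + j1·0.2) = 1 + j0.2 → |·| ≈ 1.0198, ∠ ≈ 11.31°
pole (1 + j1·0.05) = 1 + j0.05 → |·| ≈ 1.0012, ∠ ≈ 2.86°
pole (1 + j1·0.002) = 1 + j0.002 → |·| ≈ 1, ∠ ≈ 0.11°
|G| = 0.0002 · 1.4142 · 1.005 / (1.0198 · 1.0012 · 1) ≈ 0.0002784
Gain = 20 log₁₀(0.0002784) ≈ -71.11 dB
∠G = (45.00° + 5.71°) − (11.31° + 2.86° + 0.11°) = 36.43°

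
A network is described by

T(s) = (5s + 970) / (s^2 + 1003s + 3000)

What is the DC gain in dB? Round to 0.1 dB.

T(0) = 970 / 3000 ≈ 0.32333
20 log₁₀(0.32333) ≈ -9.81 dB

-9.8 dB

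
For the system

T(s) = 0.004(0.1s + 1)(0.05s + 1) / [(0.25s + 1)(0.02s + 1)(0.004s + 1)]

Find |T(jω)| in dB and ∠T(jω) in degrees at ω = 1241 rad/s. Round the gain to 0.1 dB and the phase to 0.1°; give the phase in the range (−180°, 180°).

At ω = 1241 rad/s:
zero (1 + j1241·0.1) = 1 + j124.1 → |·| ≈ 124.1, ∠ ≈ 89.54°
zero (1 + j1241·0.05) = 1 + j62.05 → |·| ≈ 62.058, ∠ ≈ 89.08°
pole (1 + j1241·0.25) = 1 + j310.25 → |·| ≈ 310.25, ∠ ≈ 89.82°
pole (1 + j1241·0.02) = 1 + j24.82 → |·| ≈ 24.84, ∠ ≈ 87.69°
pole (1 + j1241·0.004) = 1 + j4.964 → |·| ≈ 5.0637, ∠ ≈ 78.61°
|T| = 0.004 · 124.1 · 62.058 / (310.25 · 24.84 · 5.0637) ≈ 0.0007894
Gain = 20 log₁₀(0.0007894) ≈ -62.05 dB
∠T = (89.54° + 89.08°) − (89.82° + 87.69° + 78.61°) = -77.50°

-62.1 dB, -77.5°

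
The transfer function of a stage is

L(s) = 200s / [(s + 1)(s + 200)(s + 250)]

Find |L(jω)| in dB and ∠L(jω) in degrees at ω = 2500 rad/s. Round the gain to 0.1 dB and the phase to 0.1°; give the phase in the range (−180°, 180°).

At s = jω = j2500:
zero at origin: s = j2500 → |·| = 2500, ∠ = 90.00°
pole (s+1): 1 + j2500 → |·| = √(1²+2500²) = √6250001 ≈ 2500, ∠ = arctan(2500/1) ≈ 89.98°
pole (s+200): 200 + j2500 → |·| = √(200²+2500²) = √6290000 ≈ 2508, ∠ = arctan(2500/200) ≈ 85.43°
pole (s+250): 250 + j2500 → |·| = √(250²+2500²) = √6312500 ≈ 2512.5, ∠ = arctan(2500/250) ≈ 84.29°
|L| = 200 · 2500 / 1.5753e+10 ≈ 3.174e-05
Gain = 20 log₁₀(3.174e-05) ≈ -89.97 dB
∠L = 90.00° − 259.70° = -169.70°

-90.0 dB, -169.7°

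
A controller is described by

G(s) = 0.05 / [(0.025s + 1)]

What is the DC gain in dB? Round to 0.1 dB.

-26.0 dB

G(0) = 0.05 · 1 / 1 = 0.05
20 log₁₀(0.05) ≈ -26.02 dB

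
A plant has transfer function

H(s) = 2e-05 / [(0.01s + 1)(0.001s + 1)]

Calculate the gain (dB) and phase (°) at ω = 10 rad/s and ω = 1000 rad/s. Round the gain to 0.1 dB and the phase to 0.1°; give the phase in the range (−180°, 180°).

At ω = 10 rad/s:
pole (1 + j10·0.01) = 1 + j0.1 → |·| ≈ 1.005, ∠ ≈ 5.71°
pole (1 + j10·0.001) = 1 + j0.01 → |·| ≈ 1, ∠ ≈ 0.57°
|H| = 2e-05 · 1 / (1.005 · 1) ≈ 1.99e-05
Gain = 20 log₁₀(1.99e-05) ≈ -94.02 dB
∠H = (0°) − (5.71° + 0.57°) = -6.28°

At ω = 1000 rad/s:
pole (1 + j1000·0.01) = 1 + j10 → |·| ≈ 10.05, ∠ ≈ 84.29°
pole (1 + j1000·0.001) = 1 + j1 → |·| ≈ 1.4142, ∠ ≈ 45.00°
|H| = 2e-05 · 1 / (10.05 · 1.4142) ≈ 1.4072e-06
Gain = 20 log₁₀(1.4072e-06) ≈ -117.03 dB
∠H = (0°) − (84.29° + 45.00°) = -129.29°

ω = 10: -94.0 dB, -6.3°; ω = 1000: -117.0 dB, -129.3°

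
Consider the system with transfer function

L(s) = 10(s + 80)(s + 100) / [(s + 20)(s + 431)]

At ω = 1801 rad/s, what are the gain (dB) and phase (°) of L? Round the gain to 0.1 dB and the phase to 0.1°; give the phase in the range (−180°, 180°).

19.8 dB, 8.4°

At s = jω = j1801:
zero (s+80): 80 + j1801 → |·| = √(80²+1801²) = √3250001 ≈ 1802.8, ∠ = arctan(1801/80) ≈ 87.46°
zero (s+100): 100 + j1801 → |·| = √(100²+1801²) = √3253601 ≈ 1803.8, ∠ = arctan(1801/100) ≈ 86.82°
pole (s+20): 20 + j1801 → |·| = √(20²+1801²) = √3244001 ≈ 1801.1, ∠ = arctan(1801/20) ≈ 89.36°
pole (s+431): 431 + j1801 → |·| = √(431²+1801²) = √3429362 ≈ 1851.9, ∠ = arctan(1801/431) ≈ 76.54°
|L| = 10 · 3.2519e+06 / 3.3355e+06 ≈ 9.7494
Gain = 20 log₁₀(9.7494) ≈ 19.78 dB
∠L = 174.28° − 165.90° = 8.38°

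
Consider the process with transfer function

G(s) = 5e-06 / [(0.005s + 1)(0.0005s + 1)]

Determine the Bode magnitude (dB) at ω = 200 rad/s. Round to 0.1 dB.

At ω = 200 rad/s:
pole (1 + j200·0.005) = 1 + j1 → |·| ≈ 1.4142, ∠ ≈ 45.00°
pole (1 + j200·0.0005) = 1 + j0.1 → |·| ≈ 1.005, ∠ ≈ 5.71°
|G| = 5e-06 · 1 / (1.4142 · 1.005) ≈ 3.518e-06
Gain = 20 log₁₀(3.518e-06) ≈ -109.07 dB

-109.1 dB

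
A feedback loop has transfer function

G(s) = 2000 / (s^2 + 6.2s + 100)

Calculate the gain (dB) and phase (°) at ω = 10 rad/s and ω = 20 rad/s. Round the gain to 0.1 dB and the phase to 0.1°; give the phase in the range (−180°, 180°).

At s = jω = j10:
quadratic: (j10)² + 6.2·j10 + 100 = 0 + j62 → |·| ≈ 62, ∠ ≈ 90.00°
|G| = 2000 / 62 ≈ 32.258
Gain = 20 log₁₀(32.258) ≈ 30.17 dB
∠G = 0.00° − 90.00° = -90.00°

At s = jω = j20:
quadratic: (j20)² + 6.2·j20 + 100 = -300 + j124 → |·| ≈ 324.62, ∠ ≈ 157.54°
|G| = 2000 / 324.62 ≈ 6.161
Gain = 20 log₁₀(6.161) ≈ 15.79 dB
∠G = 0.00° − 157.54° = -157.54°

ω = 10: 30.2 dB, -90.0°; ω = 20: 15.8 dB, -157.5°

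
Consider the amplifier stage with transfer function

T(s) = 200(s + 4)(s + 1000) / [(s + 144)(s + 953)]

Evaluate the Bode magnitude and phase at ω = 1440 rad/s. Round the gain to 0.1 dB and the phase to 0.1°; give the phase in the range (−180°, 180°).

46.1 dB, 4.3°

At s = jω = j1440:
zero (s+4): 4 + j1440 → |·| = √(4²+1440²) = √2073616 ≈ 1440, ∠ = arctan(1440/4) ≈ 89.84°
zero (s+1000): 1000 + j1440 → |·| = √(1000²+1440²) = √3073600 ≈ 1753.2, ∠ = arctan(1440/1000) ≈ 55.22°
pole (s+144): 144 + j1440 → |·| = √(144²+1440²) = √2094336 ≈ 1447.2, ∠ = arctan(1440/144) ≈ 84.29°
pole (s+953): 953 + j1440 → |·| = √(953²+1440²) = √2981809 ≈ 1726.8, ∠ = arctan(1440/953) ≈ 56.50°
|T| = 200 · 2.5246e+06 / 2.499e+06 ≈ 202.05
Gain = 20 log₁₀(202.05) ≈ 46.11 dB
∠T = 145.06° − 140.79° = 4.27°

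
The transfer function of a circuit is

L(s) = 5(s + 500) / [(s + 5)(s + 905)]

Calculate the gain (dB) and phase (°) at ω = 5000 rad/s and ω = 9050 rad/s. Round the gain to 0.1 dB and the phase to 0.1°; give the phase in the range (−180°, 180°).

ω = 5000: -60.1 dB, -85.4°; ω = 9050: -65.2 dB, -87.4°

At s = jω = j5000:
zero (s+500): 500 + j5000 → |·| = √(500²+5000²) = √25250000 ≈ 5024.9, ∠ = arctan(5000/500) ≈ 84.29°
pole (s+5): 5 + j5000 → |·| = √(5²+5000²) = √25000025 ≈ 5000, ∠ = arctan(5000/5) ≈ 89.94°
pole (s+905): 905 + j5000 → |·| = √(905²+5000²) = √25819025 ≈ 5081.2, ∠ = arctan(5000/905) ≈ 79.74°
|L| = 5 · 5024.9 / 2.5406e+07 ≈ 0.00098892
Gain = 20 log₁₀(0.00098892) ≈ -60.10 dB
∠L = 84.29° − 169.68° = -85.39°

At s = jω = j9050:
zero (s+500): 500 + j9050 → |·| = √(500²+9050²) = √82152500 ≈ 9063.8, ∠ = arctan(9050/500) ≈ 86.84°
pole (s+5): 5 + j9050 → |·| = √(5²+9050²) = √81902525 ≈ 9050, ∠ = arctan(9050/5) ≈ 89.97°
pole (s+905): 905 + j9050 → |·| = √(905²+9050²) = √82721525 ≈ 9095.1, ∠ = arctan(9050/905) ≈ 84.29°
|L| = 5 · 9063.8 / 8.2311e+07 ≈ 0.00055058
Gain = 20 log₁₀(0.00055058) ≈ -65.18 dB
∠L = 86.84° − 174.26° = -87.42°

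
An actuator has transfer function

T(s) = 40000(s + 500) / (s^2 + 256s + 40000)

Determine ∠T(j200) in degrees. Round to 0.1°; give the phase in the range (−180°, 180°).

-68.2°

At s = jω = j200:
zero (s+500): 500 + j200 → |·| = √(500²+200²) = √290000 ≈ 538.52, ∠ = arctan(200/500) ≈ 21.80°
quadratic: (j200)² + 256·j200 + 40000 = 0 + j51200 → |·| ≈ 51200, ∠ ≈ 90.00°
∠T = 21.80° − 90.00° = -68.20°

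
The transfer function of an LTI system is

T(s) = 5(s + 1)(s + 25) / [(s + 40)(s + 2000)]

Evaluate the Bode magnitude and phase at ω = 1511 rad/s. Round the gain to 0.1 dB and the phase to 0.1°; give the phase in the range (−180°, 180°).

At s = jω = j1511:
zero (s+1): 1 + j1511 → |·| = √(1²+1511²) = √2283122 ≈ 1511, ∠ = arctan(1511/1) ≈ 89.96°
zero (s+25): 25 + j1511 → |·| = √(25²+1511²) = √2283746 ≈ 1511.2, ∠ = arctan(1511/25) ≈ 89.05°
pole (s+40): 40 + j1511 → |·| = √(40²+1511²) = √2284721 ≈ 1511.5, ∠ = arctan(1511/40) ≈ 88.48°
pole (s+2000): 2000 + j1511 → |·| = √(2000²+1511²) = √6283121 ≈ 2506.6, ∠ = arctan(1511/2000) ≈ 37.07°
|T| = 5 · 2.2834e+06 / 3.7887e+06 ≈ 3.0134
Gain = 20 log₁₀(3.0134) ≈ 9.58 dB
∠T = 179.01° − 125.55° = 53.46°

9.6 dB, 53.5°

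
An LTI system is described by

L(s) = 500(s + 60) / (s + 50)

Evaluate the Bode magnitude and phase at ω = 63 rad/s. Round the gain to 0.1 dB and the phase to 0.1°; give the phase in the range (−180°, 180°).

At s = jω = j63:
zero (s+60): 60 + j63 → |·| = √(60²+63²) = √7569 ≈ 87, ∠ = arctan(63/60) ≈ 46.40°
pole (s+50): 50 + j63 → |·| = √(50²+63²) = √6469 ≈ 80.43, ∠ = arctan(63/50) ≈ 51.56°
|L| = 500 · 87 / 80.43 ≈ 540.84
Gain = 20 log₁₀(540.84) ≈ 54.66 dB
∠L = 46.40° − 51.56° = -5.16°

54.7 dB, -5.2°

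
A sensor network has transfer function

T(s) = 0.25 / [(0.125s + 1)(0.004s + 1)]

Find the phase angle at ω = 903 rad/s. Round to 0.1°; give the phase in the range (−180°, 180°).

-164.0°

At ω = 903 rad/s:
pole (1 + j903·0.125) = 1 + j112.875 → |·| ≈ 112.88, ∠ ≈ 89.49°
pole (1 + j903·0.004) = 1 + j3.612 → |·| ≈ 3.7479, ∠ ≈ 74.52°
∠T = (0°) − (89.49° + 74.52°) = -164.01°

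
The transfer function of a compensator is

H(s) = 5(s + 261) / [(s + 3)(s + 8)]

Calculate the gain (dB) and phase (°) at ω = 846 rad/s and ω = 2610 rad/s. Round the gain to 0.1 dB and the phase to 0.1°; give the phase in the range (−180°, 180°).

ω = 846: -44.2 dB, -106.4°; ω = 2610: -54.3 dB, -95.5°

At s = jω = j846:
zero (s+261): 261 + j846 → |·| = √(261²+846²) = √783837 ≈ 885.35, ∠ = arctan(846/261) ≈ 72.85°
pole (s+3): 3 + j846 → |·| = √(3²+846²) = √715725 ≈ 846.01, ∠ = arctan(846/3) ≈ 89.80°
pole (s+8): 8 + j846 → |·| = √(8²+846²) = √715780 ≈ 846.04, ∠ = arctan(846/8) ≈ 89.46°
|H| = 5 · 885.35 / 7.1576e+05 ≈ 0.0061847
Gain = 20 log₁₀(0.0061847) ≈ -44.17 dB
∠H = 72.85° − 179.26° = -106.41°

At s = jω = j2610:
zero (s+261): 261 + j2610 → |·| = √(261²+2610²) = √6880221 ≈ 2623, ∠ = arctan(2610/261) ≈ 84.29°
pole (s+3): 3 + j2610 → |·| = √(3²+2610²) = √6812109 ≈ 2610, ∠ = arctan(2610/3) ≈ 89.93°
pole (s+8): 8 + j2610 → |·| = √(8²+2610²) = √6812164 ≈ 2610, ∠ = arctan(2610/8) ≈ 89.82°
|H| = 5 · 2623 / 6.8121e+06 ≈ 0.0019253
Gain = 20 log₁₀(0.0019253) ≈ -54.31 dB
∠H = 84.29° − 179.75° = -95.46°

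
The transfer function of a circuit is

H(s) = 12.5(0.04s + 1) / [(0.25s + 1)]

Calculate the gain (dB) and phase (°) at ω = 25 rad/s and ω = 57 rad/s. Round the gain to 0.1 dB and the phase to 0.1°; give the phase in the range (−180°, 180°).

At ω = 25 rad/s:
zero (1 + j25·0.04) = 1 + j1 → |·| ≈ 1.4142, ∠ ≈ 45.00°
pole (1 + j25·0.25) = 1 + j6.25 → |·| ≈ 6.3295, ∠ ≈ 80.91°
|H| = 12.5 · 1.4142 / (6.3295) ≈ 2.7929
Gain = 20 log₁₀(2.7929) ≈ 8.92 dB
∠H = (45.00°) − (80.91°) = -35.91°

At ω = 57 rad/s:
zero (1 + j57·0.04) = 1 + j2.28 → |·| ≈ 2.4897, ∠ ≈ 66.32°
pole (1 + j57·0.25) = 1 + j14.25 → |·| ≈ 14.285, ∠ ≈ 85.99°
|H| = 12.5 · 2.4897 / (14.285) ≈ 2.1786
Gain = 20 log₁₀(2.1786) ≈ 6.76 dB
∠H = (66.32°) − (85.99°) = -19.67°

ω = 25: 8.9 dB, -35.9°; ω = 57: 6.8 dB, -19.7°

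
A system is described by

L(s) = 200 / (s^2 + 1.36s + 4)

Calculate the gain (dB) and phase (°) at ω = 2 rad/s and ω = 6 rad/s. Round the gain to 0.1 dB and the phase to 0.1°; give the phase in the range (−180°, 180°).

ω = 2: 37.3 dB, -90.0°; ω = 6: 15.6 dB, -165.7°

At s = jω = j2:
quadratic: (j2)² + 1.36·j2 + 4 = 0 + j2.72 → |·| ≈ 2.72, ∠ ≈ 90.00°
|L| = 200 / 2.72 ≈ 73.529
Gain = 20 log₁₀(73.529) ≈ 37.33 dB
∠L = 0.00° − 90.00° = -90.00°

At s = jω = j6:
quadratic: (j6)² + 1.36·j6 + 4 = -32 + j8.16 → |·| ≈ 33.024, ∠ ≈ 165.69°
|L| = 200 / 33.024 ≈ 6.0562
Gain = 20 log₁₀(6.0562) ≈ 15.64 dB
∠L = 0.00° − 165.69° = -165.69°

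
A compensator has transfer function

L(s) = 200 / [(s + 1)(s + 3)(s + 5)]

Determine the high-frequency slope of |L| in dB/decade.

-60 dB/decade

Each pole contributes −20 dB/decade at high frequency; each zero contributes +20 dB/decade.
Net: 0 zero(s) − 3 pole(s) → -60 dB/decade.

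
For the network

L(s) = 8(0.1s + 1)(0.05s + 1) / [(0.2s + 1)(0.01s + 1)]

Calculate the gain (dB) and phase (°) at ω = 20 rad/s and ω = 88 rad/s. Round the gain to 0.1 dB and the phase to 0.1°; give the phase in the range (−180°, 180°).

At ω = 20 rad/s:
zero (1 + j20·0.1) = 1 + j2 → |·| ≈ 2.2361, ∠ ≈ 63.43°
zero (1 + j20·0.05) = 1 + j1 → |·| ≈ 1.4142, ∠ ≈ 45.00°
pole (1 + j20·0.2) = 1 + j4 → |·| ≈ 4.1231, ∠ ≈ 75.96°
pole (1 + j20·0.01) = 1 + j0.2 → |·| ≈ 1.0198, ∠ ≈ 11.31°
|L| = 8 · 2.2361 · 1.4142 / (4.1231 · 1.0198) ≈ 6.0166
Gain = 20 log₁₀(6.0166) ≈ 15.59 dB
∠L = (63.43° + 45.00°) − (75.96° + 11.31°) = 21.16°

At ω = 88 rad/s:
zero (1 + j88·0.1) = 1 + j8.8 → |·| ≈ 8.8566, ∠ ≈ 83.52°
zero (1 + j88·0.05) = 1 + j4.4 → |·| ≈ 4.5122, ∠ ≈ 77.20°
pole (1 + j88·0.2) = 1 + j17.6 → |·| ≈ 17.628, ∠ ≈ 86.75°
pole (1 + j88·0.01) = 1 + j0.88 → |·| ≈ 1.3321, ∠ ≈ 41.35°
|L| = 8 · 8.8566 · 4.5122 / (17.628 · 1.3321) ≈ 13.615
Gain = 20 log₁₀(13.615) ≈ 22.68 dB
∠L = (83.52° + 77.20°) − (86.75° + 41.35°) = 32.62°

ω = 20: 15.6 dB, 21.2°; ω = 88: 22.7 dB, 32.6°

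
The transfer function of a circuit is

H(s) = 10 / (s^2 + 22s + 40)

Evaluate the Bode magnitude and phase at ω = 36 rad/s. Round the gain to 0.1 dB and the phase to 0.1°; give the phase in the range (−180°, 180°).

-43.4 dB, -147.8°

Substitute s = j36:
Numerator: 10 = 10 + j0
Denominator: (j36)^2 + 22(j36) + 40 = -1256 + j792
|N| = √(10² + 0²) ≈ 10, ∠N ≈ 0.00°
|D| = √(1256² + 792²) ≈ 1484.9, ∠D ≈ 147.77°
|H| = 10 / 1484.9 ≈ 0.0067345
Gain = 20 log₁₀(0.0067345) ≈ -43.43 dB
∠H = 0.00° − 147.77° = -147.77°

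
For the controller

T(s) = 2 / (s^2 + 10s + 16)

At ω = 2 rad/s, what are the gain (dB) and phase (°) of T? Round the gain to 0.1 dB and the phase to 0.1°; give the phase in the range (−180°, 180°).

-21.3 dB, -59.0°

Substitute s = j2:
Numerator: 2 = 2 + j0
Denominator: (j2)^2 + 10(j2) + 16 = 12 + j20
|N| = √(2² + 0²) ≈ 2, ∠N ≈ 0.00°
|D| = √(12² + 20²) ≈ 23.324, ∠D ≈ 59.04°
|T| = 2 / 23.324 ≈ 0.085749
Gain = 20 log₁₀(0.085749) ≈ -21.34 dB
∠T = 0.00° − 59.04° = -59.04°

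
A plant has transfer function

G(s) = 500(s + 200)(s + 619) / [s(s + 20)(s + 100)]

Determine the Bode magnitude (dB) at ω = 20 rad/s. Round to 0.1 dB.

At s = jω = j20:
zero (s+200): 200 + j20 → |·| = √(200²+20²) = √40400 ≈ 201, ∠ = arctan(20/200) ≈ 5.71°
zero (s+619): 619 + j20 → |·| = √(619²+20²) = √383561 ≈ 619.32, ∠ = arctan(20/619) ≈ 1.85°
pole (s+20): 20 + j20 → |·| = √(20²+20²) = √800 ≈ 28.284, ∠ = arctan(20/20) ≈ 45.00°
pole (s+100): 100 + j20 → |·| = √(100²+20²) = √10400 ≈ 101.98, ∠ = arctan(20/100) ≈ 11.31°
pole at origin: |s| = 20, ∠ = 90.00° (in denominator)
|G| = 500 · 1.2448e+05 / 57688 ≈ 1078.9
Gain = 20 log₁₀(1078.9) ≈ 60.66 dB

60.7 dB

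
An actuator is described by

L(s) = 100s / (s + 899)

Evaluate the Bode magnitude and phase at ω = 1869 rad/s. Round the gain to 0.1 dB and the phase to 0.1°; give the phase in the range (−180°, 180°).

At s = jω = j1869:
zero at origin: s = j1869 → |·| = 1869, ∠ = 90.00°
pole (s+899): 899 + j1869 → |·| = √(899²+1869²) = √4301362 ≈ 2074, ∠ = arctan(1869/899) ≈ 64.31°
|L| = 100 · 1869 / 2074 ≈ 90.116
Gain = 20 log₁₀(90.116) ≈ 39.10 dB
∠L = 90.00° − 64.31° = 25.69°

39.1 dB, 25.7°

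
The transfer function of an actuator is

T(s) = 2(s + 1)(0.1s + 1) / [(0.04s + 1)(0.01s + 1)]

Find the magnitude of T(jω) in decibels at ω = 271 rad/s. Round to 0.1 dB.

At ω = 271 rad/s:
zero (1 + j271·1) = 1 + j271 → |·| ≈ 271, ∠ ≈ 89.79°
zero (1 + j271·0.1) = 1 + j27.1 → |·| ≈ 27.118, ∠ ≈ 87.89°
pole (1 + j271·0.04) = 1 + j10.84 → |·| ≈ 10.886, ∠ ≈ 84.73°
pole (1 + j271·0.01) = 1 + j2.71 → |·| ≈ 2.8886, ∠ ≈ 69.75°
|T| = 2 · 271 · 27.118 / (10.886 · 2.8886) ≈ 467.41
Gain = 20 log₁₀(467.41) ≈ 53.39 dB

53.4 dB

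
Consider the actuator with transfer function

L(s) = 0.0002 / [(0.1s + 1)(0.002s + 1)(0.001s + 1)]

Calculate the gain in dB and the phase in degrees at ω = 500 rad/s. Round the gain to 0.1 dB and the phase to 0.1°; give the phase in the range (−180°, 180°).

-111.9 dB, -160.4°

At ω = 500 rad/s:
pole (1 + j500·0.1) = 1 + j50 → |·| ≈ 50.01, ∠ ≈ 88.85°
pole (1 + j500·0.002) = 1 + j1 → |·| ≈ 1.4142, ∠ ≈ 45.00°
pole (1 + j500·0.001) = 1 + j0.5 → |·| ≈ 1.118, ∠ ≈ 26.57°
|L| = 0.0002 · 1 / (50.01 · 1.4142 · 1.118) ≈ 2.5294e-06
Gain = 20 log₁₀(2.5294e-06) ≈ -111.94 dB
∠L = (0°) − (88.85° + 45.00° + 26.57°) = -160.42°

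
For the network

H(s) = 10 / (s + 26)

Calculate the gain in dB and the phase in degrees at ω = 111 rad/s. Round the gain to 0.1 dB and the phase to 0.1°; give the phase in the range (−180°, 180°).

-21.1 dB, -76.8°

Substitute s = j111:
Numerator: 10 = 10 + j0
Denominator: (j111) + 26 = 26 + j111
|N| = √(10² + 0²) ≈ 10, ∠N ≈ 0.00°
|D| = √(26² + 111²) ≈ 114, ∠D ≈ 76.82°
|H| = 10 / 114 ≈ 0.087719
Gain = 20 log₁₀(0.087719) ≈ -21.14 dB
∠H = 0.00° − 76.82° = -76.82°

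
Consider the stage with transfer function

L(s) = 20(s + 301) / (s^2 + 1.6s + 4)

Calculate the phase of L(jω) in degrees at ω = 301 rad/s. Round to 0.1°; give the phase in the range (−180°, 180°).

At s = jω = j301:
zero (s+301): 301 + j301 → |·| = √(301²+301²) = √181202 ≈ 425.68, ∠ = arctan(301/301) ≈ 45.00°
quadratic: (j301)² + 1.6·j301 + 4 = -90597 + j481.6 → |·| ≈ 90598, ∠ ≈ 179.70°
∠L = 45.00° − 179.70° = -134.70°

-134.7°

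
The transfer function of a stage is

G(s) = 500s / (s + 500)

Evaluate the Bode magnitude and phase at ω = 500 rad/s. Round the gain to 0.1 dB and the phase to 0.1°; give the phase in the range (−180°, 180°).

51.0 dB, 45.0°

At s = jω = j500:
zero at origin: s = j500 → |·| = 500, ∠ = 90.00°
pole (s+500): 500 + j500 → |·| = √(500²+500²) = √500000 ≈ 707.11, ∠ = arctan(500/500) ≈ 45.00°
|G| = 500 · 500 / 707.11 ≈ 353.55
Gain = 20 log₁₀(353.55) ≈ 50.97 dB
∠G = 90.00° − 45.00° = 45.00°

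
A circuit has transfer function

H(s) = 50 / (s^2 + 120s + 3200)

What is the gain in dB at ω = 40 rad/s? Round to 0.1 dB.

Substitute s = j40:
Numerator: 50 = 50 + j0
Denominator: (j40)^2 + 120(j40) + 3200 = 1600 + j4800
|N| = √(50² + 0²) ≈ 50, ∠N ≈ 0.00°
|D| = √(1600² + 4800²) ≈ 5059.6, ∠D ≈ 71.57°
|H| = 50 / 5059.6 ≈ 0.0098822
Gain = 20 log₁₀(0.0098822) ≈ -40.10 dB

-40.1 dB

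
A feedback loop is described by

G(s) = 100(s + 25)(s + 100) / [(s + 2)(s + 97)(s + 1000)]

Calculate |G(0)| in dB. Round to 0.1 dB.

2.2 dB

G(0) = 100·25·100 / (2·97·1000) ≈ 1.2887
20 log₁₀(1.2887) ≈ 2.20 dB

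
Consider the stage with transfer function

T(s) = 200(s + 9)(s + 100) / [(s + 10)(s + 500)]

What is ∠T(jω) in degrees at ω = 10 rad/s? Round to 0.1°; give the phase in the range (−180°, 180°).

At s = jω = j10:
zero (s+9): 9 + j10 → |·| = √(9²+10²) = √181 ≈ 13.454, ∠ = arctan(10/9) ≈ 48.01°
zero (s+100): 100 + j10 → |·| = √(100²+10²) = √10100 ≈ 100.5, ∠ = arctan(10/100) ≈ 5.71°
pole (s+10): 10 + j10 → |·| = √(10²+10²) = √200 ≈ 14.142, ∠ = arctan(10/10) ≈ 45.00°
pole (s+500): 500 + j10 → |·| = √(500²+10²) = √250100 ≈ 500.1, ∠ = arctan(10/500) ≈ 1.15°
∠T = 53.72° − 46.15° = 7.57°

7.6°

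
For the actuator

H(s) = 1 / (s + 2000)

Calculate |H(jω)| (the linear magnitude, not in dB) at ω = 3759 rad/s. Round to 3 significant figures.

0.000235

At s = jω = j3759:
pole (s+2000): 2000 + j3759 → |·| = √(2000²+3759²) = √18130081 ≈ 4257.9, ∠ = arctan(3759/2000) ≈ 61.98°
|H| = 1 / 4257.9 ≈ 0.00023486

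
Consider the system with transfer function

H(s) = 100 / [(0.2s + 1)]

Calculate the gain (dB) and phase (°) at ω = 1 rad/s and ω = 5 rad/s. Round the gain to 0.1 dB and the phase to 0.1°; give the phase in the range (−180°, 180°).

At ω = 1 rad/s:
pole (1 + j1·0.2) = 1 + j0.2 → |·| ≈ 1.0198, ∠ ≈ 11.31°
|H| = 100 · 1 / (1.0198) ≈ 98.058
Gain = 20 log₁₀(98.058) ≈ 39.83 dB
∠H = (0°) − (11.31°) = -11.31°

At ω = 5 rad/s:
pole (1 + j5·0.2) = 1 + j1 → |·| ≈ 1.4142, ∠ ≈ 45.00°
|H| = 100 · 1 / (1.4142) ≈ 70.711
Gain = 20 log₁₀(70.711) ≈ 36.99 dB
∠H = (0°) − (45.00°) = -45.00°

ω = 1: 39.8 dB, -11.3°; ω = 5: 37.0 dB, -45.0°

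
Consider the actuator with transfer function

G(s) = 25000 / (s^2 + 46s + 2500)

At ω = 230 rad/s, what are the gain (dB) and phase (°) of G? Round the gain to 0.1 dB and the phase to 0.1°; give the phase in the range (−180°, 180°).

-6.3 dB, -168.1°

At s = jω = j230:
quadratic: (j230)² + 46·j230 + 2500 = -50400 + j10580 → |·| ≈ 51499, ∠ ≈ 168.14°
|G| = 25000 / 51499 ≈ 0.48545
Gain = 20 log₁₀(0.48545) ≈ -6.28 dB
∠G = 0.00° − 168.14° = -168.14°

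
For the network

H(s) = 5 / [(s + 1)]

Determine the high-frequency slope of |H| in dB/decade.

Each pole contributes −20 dB/decade at high frequency; each zero contributes +20 dB/decade.
Net: 0 zero(s) − 1 pole(s) → -20 dB/decade.

-20 dB/decade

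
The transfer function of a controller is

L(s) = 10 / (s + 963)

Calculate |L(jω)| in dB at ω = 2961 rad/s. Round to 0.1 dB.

At s = jω = j2961:
pole (s+963): 963 + j2961 → |·| = √(963²+2961²) = √9694890 ≈ 3113.7, ∠ = arctan(2961/963) ≈ 71.98°
|L| = 10 / 3113.7 ≈ 0.0032116
Gain = 20 log₁₀(0.0032116) ≈ -49.87 dB

-49.9 dB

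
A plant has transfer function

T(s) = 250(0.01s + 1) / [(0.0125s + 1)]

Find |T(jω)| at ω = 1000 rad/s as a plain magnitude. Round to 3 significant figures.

200

At ω = 1000 rad/s:
zero (1 + j1000·0.01) = 1 + j10 → |·| ≈ 10.05, ∠ ≈ 84.29°
pole (1 + j1000·0.0125) = 1 + j12.5 → |·| ≈ 12.54, ∠ ≈ 85.43°
|T| = 250 · 10.05 / (12.54) ≈ 200.36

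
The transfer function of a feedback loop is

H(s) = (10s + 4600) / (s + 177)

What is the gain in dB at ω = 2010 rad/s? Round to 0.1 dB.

Substitute s = j2010:
Numerator: 10(j2010) + 4600 = 4600 + j20100
Denominator: (j2010) + 177 = 177 + j2010
|N| = √(4600² + 20100²) ≈ 20620, ∠N ≈ 77.11°
|D| = √(177² + 2010²) ≈ 2017.8, ∠D ≈ 84.97°
|H| = 20620 / 2017.8 ≈ 10.219
Gain = 20 log₁₀(10.219) ≈ 20.19 dB

20.2 dB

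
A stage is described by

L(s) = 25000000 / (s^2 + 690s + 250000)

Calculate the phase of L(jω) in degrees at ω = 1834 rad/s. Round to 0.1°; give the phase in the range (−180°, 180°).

-157.9°

At s = jω = j1834:
quadratic: (j1834)² + 690·j1834 + 250000 = -3113556 + j1265460 → |·| ≈ 3.3609e+06, ∠ ≈ 157.88°
∠L = 0.00° − 157.88° = -157.88°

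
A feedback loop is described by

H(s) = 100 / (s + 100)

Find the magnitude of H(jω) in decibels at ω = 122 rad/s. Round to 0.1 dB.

Substitute s = j122:
Numerator: 100 = 100 + j0
Denominator: (j122) + 100 = 100 + j122
|N| = √(100² + 0²) ≈ 100, ∠N ≈ 0.00°
|D| = √(100² + 122²) ≈ 157.75, ∠D ≈ 50.66°
|H| = 100 / 157.75 ≈ 0.63391
Gain = 20 log₁₀(0.63391) ≈ -3.96 dB

-4.0 dB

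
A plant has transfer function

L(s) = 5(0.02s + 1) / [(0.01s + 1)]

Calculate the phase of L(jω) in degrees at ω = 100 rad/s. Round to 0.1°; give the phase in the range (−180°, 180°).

At ω = 100 rad/s:
zero (1 + j100·0.02) = 1 + j2 → |·| ≈ 2.2361, ∠ ≈ 63.43°
pole (1 + j100·0.01) = 1 + j1 → |·| ≈ 1.4142, ∠ ≈ 45.00°
∠L = (63.43°) − (45.00°) = 18.43°

18.4°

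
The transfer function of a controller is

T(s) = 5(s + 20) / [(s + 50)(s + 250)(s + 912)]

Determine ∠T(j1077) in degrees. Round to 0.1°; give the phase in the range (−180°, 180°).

-125.1°

At s = jω = j1077:
zero (s+20): 20 + j1077 → |·| = √(20²+1077²) = √1160329 ≈ 1077.2, ∠ = arctan(1077/20) ≈ 88.94°
pole (s+50): 50 + j1077 → |·| = √(50²+1077²) = √1162429 ≈ 1078.2, ∠ = arctan(1077/50) ≈ 87.34°
pole (s+250): 250 + j1077 → |·| = √(250²+1077²) = √1222429 ≈ 1105.6, ∠ = arctan(1077/250) ≈ 76.93°
pole (s+912): 912 + j1077 → |·| = √(912²+1077²) = √1991673 ≈ 1411.3, ∠ = arctan(1077/912) ≈ 49.74°
∠T = 88.94° − 214.01° = -125.07°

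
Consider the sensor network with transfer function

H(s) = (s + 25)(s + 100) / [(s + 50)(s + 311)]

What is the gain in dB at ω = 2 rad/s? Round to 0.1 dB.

-15.9 dB

At s = jω = j2:
zero (s+25): 25 + j2 → |·| = √(25²+2²) = √629 ≈ 25.08, ∠ = arctan(2/25) ≈ 4.57°
zero (s+100): 100 + j2 → |·| = √(100²+2²) = √10004 ≈ 100.02, ∠ = arctan(2/100) ≈ 1.15°
pole (s+50): 50 + j2 → |·| = √(50²+2²) = √2504 ≈ 50.04, ∠ = arctan(2/50) ≈ 2.29°
pole (s+311): 311 + j2 → |·| = √(311²+2²) = √96725 ≈ 311.01, ∠ = arctan(2/311) ≈ 0.37°
|H| = 1 · 2508.5 / 15563 ≈ 0.16118
Gain = 20 log₁₀(0.16118) ≈ -15.85 dB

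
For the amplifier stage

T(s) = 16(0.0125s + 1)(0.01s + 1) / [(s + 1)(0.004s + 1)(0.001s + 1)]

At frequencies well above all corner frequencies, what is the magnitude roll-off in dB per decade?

Each pole contributes −20 dB/decade at high frequency; each zero contributes +20 dB/decade.
Net: 2 zero(s) − 3 pole(s) → -20 dB/decade.

-20 dB/decade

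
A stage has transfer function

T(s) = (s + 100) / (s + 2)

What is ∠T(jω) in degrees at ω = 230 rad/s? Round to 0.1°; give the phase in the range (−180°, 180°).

At s = jω = j230:
zero (s+100): 100 + j230 → |·| = √(100²+230²) = √62900 ≈ 250.8, ∠ = arctan(230/100) ≈ 66.50°
pole (s+2): 2 + j230 → |·| = √(2²+230²) = √52904 ≈ 230.01, ∠ = arctan(230/2) ≈ 89.50°
∠T = 66.50° − 89.50° = -23.00°

-23.0°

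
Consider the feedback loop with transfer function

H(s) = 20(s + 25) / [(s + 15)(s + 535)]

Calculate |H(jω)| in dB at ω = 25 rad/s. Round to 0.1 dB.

At s = jω = j25:
zero (s+25): 25 + j25 → |·| = √(25²+25²) = √1250 ≈ 35.355, ∠ = arctan(25/25) ≈ 45.00°
pole (s+15): 15 + j25 → |·| = √(15²+25²) = √850 ≈ 29.155, ∠ = arctan(25/15) ≈ 59.04°
pole (s+535): 535 + j25 → |·| = √(535²+25²) = √286850 ≈ 535.58, ∠ = arctan(25/535) ≈ 2.68°
|H| = 20 · 35.355 / 15615 ≈ 0.045283
Gain = 20 log₁₀(0.045283) ≈ -26.88 dB

-26.9 dB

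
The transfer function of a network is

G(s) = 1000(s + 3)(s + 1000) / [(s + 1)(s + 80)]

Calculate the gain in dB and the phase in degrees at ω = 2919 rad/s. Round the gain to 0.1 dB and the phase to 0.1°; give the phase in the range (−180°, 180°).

At s = jω = j2919:
zero (s+3): 3 + j2919 → |·| = √(3²+2919²) = √8520570 ≈ 2919, ∠ = arctan(2919/3) ≈ 89.94°
zero (s+1000): 1000 + j2919 → |·| = √(1000²+2919²) = √9520561 ≈ 3085.5, ∠ = arctan(2919/1000) ≈ 71.09°
pole (s+1): 1 + j2919 → |·| = √(1²+2919²) = √8520562 ≈ 2919, ∠ = arctan(2919/1) ≈ 89.98°
pole (s+80): 80 + j2919 → |·| = √(80²+2919²) = √8526961 ≈ 2920.1, ∠ = arctan(2919/80) ≈ 88.43°
|G| = 1000 · 9.0066e+06 / 8.5238e+06 ≈ 1056.6
Gain = 20 log₁₀(1056.6) ≈ 60.48 dB
∠G = 161.03° − 178.41° = -17.38°

60.5 dB, -17.4°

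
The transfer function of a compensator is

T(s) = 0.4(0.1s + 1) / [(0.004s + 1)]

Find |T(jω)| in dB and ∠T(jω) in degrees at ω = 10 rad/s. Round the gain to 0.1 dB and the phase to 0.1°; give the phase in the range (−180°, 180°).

At ω = 10 rad/s:
zero (1 + j10·0.1) = 1 + j1 → |·| ≈ 1.4142, ∠ ≈ 45.00°
pole (1 + j10·0.004) = 1 + j0.04 → |·| ≈ 1.0008, ∠ ≈ 2.29°
|T| = 0.4 · 1.4142 / (1.0008) ≈ 0.56523
Gain = 20 log₁₀(0.56523) ≈ -4.96 dB
∠T = (45.00°) − (2.29°) = 42.71°

-5.0 dB, 42.7°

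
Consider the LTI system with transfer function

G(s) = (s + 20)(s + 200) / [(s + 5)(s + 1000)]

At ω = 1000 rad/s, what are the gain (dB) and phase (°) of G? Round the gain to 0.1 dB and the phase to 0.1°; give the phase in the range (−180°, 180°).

At s = jω = j1000:
zero (s+20): 20 + j1000 → |·| = √(20²+1000²) = √1000400 ≈ 1000.2, ∠ = arctan(1000/20) ≈ 88.85°
zero (s+200): 200 + j1000 → |·| = √(200²+1000²) = √1040000 ≈ 1019.8, ∠ = arctan(1000/200) ≈ 78.69°
pole (s+5): 5 + j1000 → |·| = √(5²+1000²) = √1000025 ≈ 1000, ∠ = arctan(1000/5) ≈ 89.71°
pole (s+1000): 1000 + j1000 → |·| = √(1000²+1000²) = √2000000 ≈ 1414.2, ∠ = arctan(1000/1000) ≈ 45.00°
|G| = 1 · 1.02e+06 / 1.4142e+06 ≈ 0.72126
Gain = 20 log₁₀(0.72126) ≈ -2.84 dB
∠G = 167.54° − 134.71° = 32.83°

-2.8 dB, 32.8°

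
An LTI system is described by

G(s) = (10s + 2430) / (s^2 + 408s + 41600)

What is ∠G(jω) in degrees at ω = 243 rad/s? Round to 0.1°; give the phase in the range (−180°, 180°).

Substitute s = j243:
Numerator: 10(j243) + 2430 = 2430 + j2430
Denominator: (j243)^2 + 408(j243) + 41600 = -17449 + j99144
|N| = √(2430² + 2430²) ≈ 3436.5, ∠N ≈ 45.00°
|D| = √(17449² + 99144²) ≈ 1.0067e+05, ∠D ≈ 99.98°
∠G = 45.00° − 99.98° = -54.98°

-55.0°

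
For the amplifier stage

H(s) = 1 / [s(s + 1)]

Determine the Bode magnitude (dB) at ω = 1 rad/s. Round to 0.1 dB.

-3.0 dB

At s = jω = j1:
pole (s+1): 1 + j1 → |·| = √(1²+1²) = √2 ≈ 1.4142, ∠ = arctan(1/1) ≈ 45.00°
pole at origin: |s| = 1, ∠ = 90.00° (in denominator)
|H| = 1 / 1.4142 ≈ 0.70711
Gain = 20 log₁₀(0.70711) ≈ -3.01 dB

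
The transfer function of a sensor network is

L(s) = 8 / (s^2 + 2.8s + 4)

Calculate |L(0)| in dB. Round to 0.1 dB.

6.0 dB

L(0) = 8 / 4 = 2
20 log₁₀(2) ≈ 6.02 dB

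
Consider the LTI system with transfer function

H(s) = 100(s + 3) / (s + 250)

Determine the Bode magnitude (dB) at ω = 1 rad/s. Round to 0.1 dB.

At s = jω = j1:
zero (s+3): 3 + j1 → |·| = √(3²+1²) = √10 ≈ 3.1623, ∠ = arctan(1/3) ≈ 18.43°
pole (s+250): 250 + j1 → |·| = √(250²+1²) = √62501 ≈ 250, ∠ = arctan(1/250) ≈ 0.23°
|H| = 100 · 3.1623 / 250 ≈ 1.2649
Gain = 20 log₁₀(1.2649) ≈ 2.04 dB

2.0 dB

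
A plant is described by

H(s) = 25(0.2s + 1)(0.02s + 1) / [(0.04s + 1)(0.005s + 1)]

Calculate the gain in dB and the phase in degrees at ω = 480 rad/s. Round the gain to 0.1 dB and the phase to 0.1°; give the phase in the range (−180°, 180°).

At ω = 480 rad/s:
zero (1 + j480·0.2) = 1 + j96 → |·| ≈ 96.005, ∠ ≈ 89.40°
zero (1 + j480·0.02) = 1 + j9.6 → |·| ≈ 9.6519, ∠ ≈ 84.05°
pole (1 + j480·0.04) = 1 + j19.2 → |·| ≈ 19.226, ∠ ≈ 87.02°
pole (1 + j480·0.005) = 1 + j2.4 → |·| ≈ 2.6, ∠ ≈ 67.38°
|H| = 25 · 96.005 · 9.6519 / (19.226 · 2.6) ≈ 463.43
Gain = 20 log₁₀(463.43) ≈ 53.32 dB
∠H = (89.40° + 84.05°) − (87.02° + 67.38°) = 19.05°

53.3 dB, 19.1°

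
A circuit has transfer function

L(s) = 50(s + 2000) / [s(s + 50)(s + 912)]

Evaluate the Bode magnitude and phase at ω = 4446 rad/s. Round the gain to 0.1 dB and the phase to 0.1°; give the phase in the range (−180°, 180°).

-111.3 dB, 168.0°

At s = jω = j4446:
zero (s+2000): 2000 + j4446 → |·| = √(2000²+4446²) = √23766916 ≈ 4875.1, ∠ = arctan(4446/2000) ≈ 65.78°
pole (s+50): 50 + j4446 → |·| = √(50²+4446²) = √19769416 ≈ 4446.3, ∠ = arctan(4446/50) ≈ 89.36°
pole (s+912): 912 + j4446 → |·| = √(912²+4446²) = √20598660 ≈ 4538.6, ∠ = arctan(4446/912) ≈ 78.41°
pole at origin: |s| = 4446, ∠ = 90.00° (in denominator)
|L| = 50 · 4875.1 / 8.972e+10 ≈ 2.7168e-06
Gain = 20 log₁₀(2.7168e-06) ≈ -111.32 dB
∠L = 65.78° − 257.77° = -191.99° ≡ 168.01° (principal value)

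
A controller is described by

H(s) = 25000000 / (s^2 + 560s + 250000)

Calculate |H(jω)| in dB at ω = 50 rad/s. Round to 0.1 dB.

At s = jω = j50:
quadratic: (j50)² + 560·j50 + 250000 = 247500 + j28000 → |·| ≈ 2.4908e+05, ∠ ≈ 6.45°
|H| = 25000000 / 2.4908e+05 ≈ 100.37
Gain = 20 log₁₀(100.37) ≈ 40.03 dB

40.0 dB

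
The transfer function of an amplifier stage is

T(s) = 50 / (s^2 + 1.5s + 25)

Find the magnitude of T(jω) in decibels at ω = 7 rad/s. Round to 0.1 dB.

At s = jω = j7:
quadratic: (j7)² + 1.5·j7 + 25 = -24 + j10.5 → |·| ≈ 26.196, ∠ ≈ 156.37°
|T| = 50 / 26.196 ≈ 1.9087
Gain = 20 log₁₀(1.9087) ≈ 5.61 dB

5.6 dB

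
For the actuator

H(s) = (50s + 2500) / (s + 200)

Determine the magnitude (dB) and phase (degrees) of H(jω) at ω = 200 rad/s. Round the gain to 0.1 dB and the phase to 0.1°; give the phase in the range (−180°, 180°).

31.2 dB, 31.0°

Substitute s = j200:
Numerator: 50(j200) + 2500 = 2500 + j10000
Denominator: (j200) + 200 = 200 + j200
|N| = √(2500² + 10000²) ≈ 10308, ∠N ≈ 75.96°
|D| = √(200² + 200²) ≈ 282.84, ∠D ≈ 45.00°
|H| = 10308 / 282.84 ≈ 36.445
Gain = 20 log₁₀(36.445) ≈ 31.23 dB
∠H = 75.96° − 45.00° = 30.96°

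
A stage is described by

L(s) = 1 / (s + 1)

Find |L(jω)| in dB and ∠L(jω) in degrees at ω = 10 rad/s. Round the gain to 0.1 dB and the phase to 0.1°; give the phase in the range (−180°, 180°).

At s = jω = j10:
pole (s+1): 1 + j10 → |·| = √(1²+10²) = √101 ≈ 10.05, ∠ = arctan(10/1) ≈ 84.29°
|L| = 1 / 10.05 ≈ 0.099502
Gain = 20 log₁₀(0.099502) ≈ -20.04 dB
∠L = 0.00° − 84.29° = -84.29°

-20.0 dB, -84.3°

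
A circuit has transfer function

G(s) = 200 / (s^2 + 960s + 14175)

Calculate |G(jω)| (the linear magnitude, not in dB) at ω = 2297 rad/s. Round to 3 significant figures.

3.51e-05

Substitute s = j2297:
Numerator: 200 = 200 + j0
Denominator: (j2297)^2 + 960(j2297) + 14175 = -5262034 + j2205120
|N| = √(200² + 0²) ≈ 200, ∠N ≈ 0.00°
|D| = √(5262034² + 2205120²) ≈ 5.7054e+06, ∠D ≈ 157.26°
|G| = 200 / 5.7054e+06 ≈ 3.5055e-05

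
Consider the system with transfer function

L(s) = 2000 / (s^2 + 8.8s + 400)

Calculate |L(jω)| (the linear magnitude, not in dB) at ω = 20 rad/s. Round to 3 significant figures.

11.4

At s = jω = j20:
quadratic: (j20)² + 8.8·j20 + 400 = 0 + j176 → |·| ≈ 176, ∠ ≈ 90.00°
|L| = 2000 / 176 ≈ 11.364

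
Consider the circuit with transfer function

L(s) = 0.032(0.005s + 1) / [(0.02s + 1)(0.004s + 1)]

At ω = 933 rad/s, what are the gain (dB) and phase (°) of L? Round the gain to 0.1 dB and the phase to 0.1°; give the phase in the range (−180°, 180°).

At ω = 933 rad/s:
zero (1 + j933·0.005) = 1 + j4.665 → |·| ≈ 4.771, ∠ ≈ 77.90°
pole (1 + j933·0.02) = 1 + j18.66 → |·| ≈ 18.687, ∠ ≈ 86.93°
pole (1 + j933·0.004) = 1 + j3.732 → |·| ≈ 3.8637, ∠ ≈ 75.00°
|L| = 0.032 · 4.771 / (18.687 · 3.8637) ≈ 0.0021145
Gain = 20 log₁₀(0.0021145) ≈ -53.50 dB
∠L = (77.90°) − (86.93° + 75.00°) = -84.03°

-53.5 dB, -84.0°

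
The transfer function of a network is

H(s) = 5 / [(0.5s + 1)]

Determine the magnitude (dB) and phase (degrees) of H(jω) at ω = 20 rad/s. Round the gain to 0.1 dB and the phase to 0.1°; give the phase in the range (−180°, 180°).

At ω = 20 rad/s:
pole (1 + j20·0.5) = 1 + j10 → |·| ≈ 10.05, ∠ ≈ 84.29°
|H| = 5 · 1 / (10.05) ≈ 0.49751
Gain = 20 log₁₀(0.49751) ≈ -6.06 dB
∠H = (0°) − (84.29°) = -84.29°

-6.1 dB, -84.3°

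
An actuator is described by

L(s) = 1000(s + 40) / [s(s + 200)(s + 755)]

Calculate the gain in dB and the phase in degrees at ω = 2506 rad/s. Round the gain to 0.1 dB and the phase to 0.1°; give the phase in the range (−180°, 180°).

-76.4 dB, -159.6°

At s = jω = j2506:
zero (s+40): 40 + j2506 → |·| = √(40²+2506²) = √6281636 ≈ 2506.3, ∠ = arctan(2506/40) ≈ 89.09°
pole (s+200): 200 + j2506 → |·| = √(200²+2506²) = √6320036 ≈ 2514, ∠ = arctan(2506/200) ≈ 85.44°
pole (s+755): 755 + j2506 → |·| = √(755²+2506²) = √6850061 ≈ 2617.3, ∠ = arctan(2506/755) ≈ 73.23°
pole at origin: |s| = 2506, ∠ = 90.00° (in denominator)
|L| = 1000 · 2506.3 / 1.6489e+10 ≈ 0.000152
Gain = 20 log₁₀(0.000152) ≈ -76.36 dB
∠L = 89.09° − 248.67° = -159.58°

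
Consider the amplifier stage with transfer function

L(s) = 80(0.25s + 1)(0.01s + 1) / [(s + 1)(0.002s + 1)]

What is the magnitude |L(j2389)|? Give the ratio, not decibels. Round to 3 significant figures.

At ω = 2389 rad/s:
zero (1 + j2389·0.25) = 1 + j597.25 → |·| ≈ 597.25, ∠ ≈ 89.90°
zero (1 + j2389·0.01) = 1 + j23.89 → |·| ≈ 23.911, ∠ ≈ 87.60°
pole (1 + j2389·1) = 1 + j2389 → |·| ≈ 2389, ∠ ≈ 89.98°
pole (1 + j2389·0.002) = 1 + j4.778 → |·| ≈ 4.8815, ∠ ≈ 78.18°
|L| = 80 · 597.25 · 23.911 / (2389 · 4.8815) ≈ 97.966

98.0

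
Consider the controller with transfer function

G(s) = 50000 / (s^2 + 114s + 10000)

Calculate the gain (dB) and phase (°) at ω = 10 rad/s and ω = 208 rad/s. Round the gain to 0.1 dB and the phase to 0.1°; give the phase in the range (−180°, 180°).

ω = 10: 14.0 dB, -6.6°; ω = 208: 1.8 dB, -144.5°

At s = jω = j10:
quadratic: (j10)² + 114·j10 + 10000 = 9900 + j1140 → |·| ≈ 9965.4, ∠ ≈ 6.57°
|G| = 50000 / 9965.4 ≈ 5.0174
Gain = 20 log₁₀(5.0174) ≈ 14.01 dB
∠G = 0.00° − 6.57° = -6.57°

At s = jω = j208:
quadratic: (j208)² + 114·j208 + 10000 = -33264 + j23712 → |·| ≈ 40850, ∠ ≈ 144.52°
|G| = 50000 / 40850 ≈ 1.224
Gain = 20 log₁₀(1.224) ≈ 1.76 dB
∠G = 0.00° − 144.52° = -144.52°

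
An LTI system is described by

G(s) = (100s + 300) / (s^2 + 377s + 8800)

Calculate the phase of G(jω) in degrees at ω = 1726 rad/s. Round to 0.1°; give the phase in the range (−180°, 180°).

Substitute s = j1726:
Numerator: 100(j1726) + 300 = 300 + j172600
Denominator: (j1726)^2 + 377(j1726) + 8800 = -2970276 + j650702
|N| = √(300² + 172600²) ≈ 1.726e+05, ∠N ≈ 89.90°
|D| = √(2970276² + 650702²) ≈ 3.0407e+06, ∠D ≈ 167.64°
∠G = 89.90° − 167.64° = -77.74°

-77.7°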